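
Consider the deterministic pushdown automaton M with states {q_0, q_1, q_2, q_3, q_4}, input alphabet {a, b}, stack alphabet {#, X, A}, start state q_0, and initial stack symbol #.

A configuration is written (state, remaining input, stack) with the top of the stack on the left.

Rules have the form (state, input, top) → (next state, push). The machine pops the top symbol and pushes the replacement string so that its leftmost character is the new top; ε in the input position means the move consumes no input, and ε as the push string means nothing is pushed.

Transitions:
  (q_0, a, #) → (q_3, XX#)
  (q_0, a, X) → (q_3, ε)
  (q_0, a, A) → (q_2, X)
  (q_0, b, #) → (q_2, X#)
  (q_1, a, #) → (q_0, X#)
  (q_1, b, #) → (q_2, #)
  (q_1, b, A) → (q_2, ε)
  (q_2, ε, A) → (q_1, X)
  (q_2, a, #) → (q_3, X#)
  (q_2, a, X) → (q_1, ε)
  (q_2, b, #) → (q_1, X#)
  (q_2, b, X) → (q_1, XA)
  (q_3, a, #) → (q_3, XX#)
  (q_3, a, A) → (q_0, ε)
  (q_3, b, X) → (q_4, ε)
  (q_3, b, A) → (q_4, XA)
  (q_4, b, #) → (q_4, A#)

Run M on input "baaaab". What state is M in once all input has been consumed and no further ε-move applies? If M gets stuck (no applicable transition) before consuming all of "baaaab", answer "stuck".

q_4

(q_0, baaaab, #)
  read b, top #: go to q_2, push X# → (q_2, aaaab, X#)
  read a, top X: go to q_1, push ε → (q_1, aaab, #)
  read a, top #: go to q_0, push X# → (q_0, aab, X#)
  read a, top X: go to q_3, push ε → (q_3, ab, #)
  read a, top #: go to q_3, push XX# → (q_3, b, XX#)
  read b, top X: go to q_4, push ε → (q_4, ε, X#)
All input consumed; M is in state q_4.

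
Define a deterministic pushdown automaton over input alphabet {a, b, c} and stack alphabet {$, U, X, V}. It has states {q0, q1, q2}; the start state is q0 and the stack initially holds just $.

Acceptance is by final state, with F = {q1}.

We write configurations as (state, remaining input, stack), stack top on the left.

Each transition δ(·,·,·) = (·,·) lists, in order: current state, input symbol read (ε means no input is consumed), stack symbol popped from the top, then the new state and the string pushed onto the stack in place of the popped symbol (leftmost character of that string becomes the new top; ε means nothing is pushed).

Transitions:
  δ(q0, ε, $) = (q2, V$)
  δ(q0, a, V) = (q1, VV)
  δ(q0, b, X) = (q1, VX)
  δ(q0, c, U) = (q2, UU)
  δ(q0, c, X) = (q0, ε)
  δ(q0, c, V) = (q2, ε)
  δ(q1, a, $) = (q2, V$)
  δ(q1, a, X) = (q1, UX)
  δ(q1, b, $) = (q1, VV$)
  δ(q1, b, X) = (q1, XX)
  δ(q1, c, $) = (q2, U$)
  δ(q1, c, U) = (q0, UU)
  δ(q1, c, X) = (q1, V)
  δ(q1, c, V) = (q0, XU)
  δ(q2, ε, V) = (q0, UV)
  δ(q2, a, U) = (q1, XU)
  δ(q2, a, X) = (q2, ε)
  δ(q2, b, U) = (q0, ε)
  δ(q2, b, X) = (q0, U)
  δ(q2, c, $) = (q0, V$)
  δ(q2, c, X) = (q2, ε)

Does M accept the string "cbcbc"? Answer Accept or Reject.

Reject

(q0, cbcbc, $)
  ε-move, top $: go to q2, push V$ → (q2, cbcbc, V$)
  ε-move, top V: go to q0, push UV → (q0, cbcbc, UV$)
  read c, top U: go to q2, push UU → (q2, bcbc, UUV$)
  read b, top U: go to q0, push ε → (q0, cbc, UV$)
  read c, top U: go to q2, push UU → (q2, bc, UUV$)
  read b, top U: go to q0, push ε → (q0, c, UV$)
  read c, top U: go to q2, push UU → (q2, ε, UUV$)
All input consumed; state q2 ∉ F and no further ε-move applies.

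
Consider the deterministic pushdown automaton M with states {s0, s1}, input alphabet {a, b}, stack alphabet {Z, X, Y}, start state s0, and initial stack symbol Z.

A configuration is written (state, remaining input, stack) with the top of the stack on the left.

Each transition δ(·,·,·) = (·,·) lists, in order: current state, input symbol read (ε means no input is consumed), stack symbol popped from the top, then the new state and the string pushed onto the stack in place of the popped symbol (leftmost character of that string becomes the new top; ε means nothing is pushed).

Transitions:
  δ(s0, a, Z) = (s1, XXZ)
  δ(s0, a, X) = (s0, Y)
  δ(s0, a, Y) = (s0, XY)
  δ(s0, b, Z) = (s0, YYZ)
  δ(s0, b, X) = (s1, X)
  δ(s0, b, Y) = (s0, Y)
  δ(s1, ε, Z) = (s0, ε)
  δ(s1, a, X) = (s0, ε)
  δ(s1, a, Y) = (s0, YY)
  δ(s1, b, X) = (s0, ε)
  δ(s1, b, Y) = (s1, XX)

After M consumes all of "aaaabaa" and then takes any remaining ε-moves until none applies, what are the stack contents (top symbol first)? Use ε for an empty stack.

XYZ

(s0, aaaabaa, Z)
  read a, top Z: go to s1, push XXZ → (s1, aaabaa, XXZ)
  read a, top X: go to s0, push ε → (s0, aabaa, XZ)
  read a, top X: go to s0, push Y → (s0, abaa, YZ)
  read a, top Y: go to s0, push XY → (s0, baa, XYZ)
  read b, top X: go to s1, push X → (s1, aa, XYZ)
  read a, top X: go to s0, push ε → (s0, a, YZ)
  read a, top Y: go to s0, push XY → (s0, ε, XYZ)
All input consumed in state s0 with stack XYZ.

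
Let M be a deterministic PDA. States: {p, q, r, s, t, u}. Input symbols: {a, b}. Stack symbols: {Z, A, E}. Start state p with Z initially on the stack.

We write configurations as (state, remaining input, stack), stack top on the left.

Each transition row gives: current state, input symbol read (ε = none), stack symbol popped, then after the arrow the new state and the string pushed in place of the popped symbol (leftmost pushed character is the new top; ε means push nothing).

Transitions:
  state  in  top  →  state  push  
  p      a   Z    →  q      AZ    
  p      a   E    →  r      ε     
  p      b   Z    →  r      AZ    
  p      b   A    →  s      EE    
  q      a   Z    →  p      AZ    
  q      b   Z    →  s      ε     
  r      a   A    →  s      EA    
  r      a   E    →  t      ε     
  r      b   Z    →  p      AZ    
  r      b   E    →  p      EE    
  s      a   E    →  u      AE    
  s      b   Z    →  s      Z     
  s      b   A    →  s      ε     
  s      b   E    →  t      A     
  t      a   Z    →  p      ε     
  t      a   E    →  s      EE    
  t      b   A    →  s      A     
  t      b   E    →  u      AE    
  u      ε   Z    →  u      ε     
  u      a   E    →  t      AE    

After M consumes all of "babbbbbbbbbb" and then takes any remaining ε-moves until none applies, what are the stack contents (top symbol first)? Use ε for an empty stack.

(p, babbbbbbbbbb, Z) ⊢ (r, abbbbbbbbbb, AZ) ⊢ (s, bbbbbbbbbb, EAZ) ⊢ (t, bbbbbbbbb, AAZ) ⊢ (s, bbbbbbbb, AAZ) ⊢ (s, bbbbbbb, AZ) ⊢ (s, bbbbbb, Z) ⊢ (s, bbbbb, Z) ⊢ (s, bbbb, Z) ⊢ (s, bbb, Z) ⊢ (s, bb, Z) ⊢ (s, b, Z) ⊢ (s, ε, Z)
All input consumed in state s with stack Z.

Z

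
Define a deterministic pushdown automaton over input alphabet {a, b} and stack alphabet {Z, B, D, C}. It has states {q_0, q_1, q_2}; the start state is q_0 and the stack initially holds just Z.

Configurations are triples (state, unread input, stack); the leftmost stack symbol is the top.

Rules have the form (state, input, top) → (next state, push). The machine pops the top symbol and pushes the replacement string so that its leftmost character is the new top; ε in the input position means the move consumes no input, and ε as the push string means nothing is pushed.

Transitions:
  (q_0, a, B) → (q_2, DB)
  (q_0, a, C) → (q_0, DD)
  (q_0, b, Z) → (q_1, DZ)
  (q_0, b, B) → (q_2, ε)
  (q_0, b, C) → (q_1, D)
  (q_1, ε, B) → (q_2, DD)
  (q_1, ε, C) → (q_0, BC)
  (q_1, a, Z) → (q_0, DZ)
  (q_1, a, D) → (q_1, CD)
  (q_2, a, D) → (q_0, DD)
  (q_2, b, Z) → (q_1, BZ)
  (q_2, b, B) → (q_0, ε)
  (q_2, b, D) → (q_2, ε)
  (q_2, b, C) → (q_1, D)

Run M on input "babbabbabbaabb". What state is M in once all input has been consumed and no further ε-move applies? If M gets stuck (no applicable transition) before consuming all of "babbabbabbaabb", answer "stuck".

q_0

(q_0, babbabbabbaabb, Z) ⊢ (q_1, abbabbabbaabb, DZ) ⊢ (q_1, bbabbabbaabb, CDZ) ⊢ (q_0, bbabbabbaabb, BCDZ) ⊢ (q_2, babbabbaabb, CDZ) ⊢ (q_1, abbabbaabb, DDZ) ⊢ (q_1, bbabbaabb, CDDZ) ⊢ (q_0, bbabbaabb, BCDDZ) ⊢ (q_2, babbaabb, CDDZ) ⊢ (q_1, abbaabb, DDDZ) ⊢ (q_1, bbaabb, CDDDZ) ⊢ (q_0, bbaabb, BCDDDZ) ⊢ (q_2, baabb, CDDDZ) ⊢ (q_1, aabb, DDDDZ) ⊢ (q_1, abb, CDDDDZ) ⊢ (q_0, abb, BCDDDDZ) ⊢ (q_2, bb, DBCDDDDZ) ⊢ (q_2, b, BCDDDDZ) ⊢ (q_0, ε, CDDDDZ)
All input consumed; M is in state q_0.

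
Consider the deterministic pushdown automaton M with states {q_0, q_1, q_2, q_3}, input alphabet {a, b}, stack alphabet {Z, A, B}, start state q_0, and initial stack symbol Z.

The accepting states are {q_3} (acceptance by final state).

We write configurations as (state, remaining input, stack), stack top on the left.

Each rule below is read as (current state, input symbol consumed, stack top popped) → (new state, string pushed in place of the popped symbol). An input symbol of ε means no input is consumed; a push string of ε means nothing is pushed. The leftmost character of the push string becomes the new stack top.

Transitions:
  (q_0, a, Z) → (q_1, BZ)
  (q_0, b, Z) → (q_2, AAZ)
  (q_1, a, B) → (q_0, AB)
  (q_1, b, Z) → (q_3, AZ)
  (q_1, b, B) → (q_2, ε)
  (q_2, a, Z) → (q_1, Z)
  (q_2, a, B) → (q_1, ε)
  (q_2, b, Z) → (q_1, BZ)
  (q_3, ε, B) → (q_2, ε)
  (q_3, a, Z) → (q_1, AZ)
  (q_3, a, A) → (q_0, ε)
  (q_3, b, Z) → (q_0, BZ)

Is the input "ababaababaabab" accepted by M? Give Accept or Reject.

Accept

(q_0, ababaababaabab, Z)
  read a, top Z: go to q_1, push BZ → (q_1, babaababaabab, BZ)
  read b, top B: go to q_2, push ε → (q_2, abaababaabab, Z)
  read a, top Z: go to q_1, push Z → (q_1, baababaabab, Z)
  read b, top Z: go to q_3, push AZ → (q_3, aababaabab, AZ)
  read a, top A: go to q_0, push ε → (q_0, ababaabab, Z)
  read a, top Z: go to q_1, push BZ → (q_1, babaabab, BZ)
  read b, top B: go to q_2, push ε → (q_2, abaabab, Z)
  read a, top Z: go to q_1, push Z → (q_1, baabab, Z)
  read b, top Z: go to q_3, push AZ → (q_3, aabab, AZ)
  read a, top A: go to q_0, push ε → (q_0, abab, Z)
  read a, top Z: go to q_1, push BZ → (q_1, bab, BZ)
  read b, top B: go to q_2, push ε → (q_2, ab, Z)
  read a, top Z: go to q_1, push Z → (q_1, b, Z)
  read b, top Z: go to q_3, push AZ → (q_3, ε, AZ)
All input consumed; state q_3 ∈ F.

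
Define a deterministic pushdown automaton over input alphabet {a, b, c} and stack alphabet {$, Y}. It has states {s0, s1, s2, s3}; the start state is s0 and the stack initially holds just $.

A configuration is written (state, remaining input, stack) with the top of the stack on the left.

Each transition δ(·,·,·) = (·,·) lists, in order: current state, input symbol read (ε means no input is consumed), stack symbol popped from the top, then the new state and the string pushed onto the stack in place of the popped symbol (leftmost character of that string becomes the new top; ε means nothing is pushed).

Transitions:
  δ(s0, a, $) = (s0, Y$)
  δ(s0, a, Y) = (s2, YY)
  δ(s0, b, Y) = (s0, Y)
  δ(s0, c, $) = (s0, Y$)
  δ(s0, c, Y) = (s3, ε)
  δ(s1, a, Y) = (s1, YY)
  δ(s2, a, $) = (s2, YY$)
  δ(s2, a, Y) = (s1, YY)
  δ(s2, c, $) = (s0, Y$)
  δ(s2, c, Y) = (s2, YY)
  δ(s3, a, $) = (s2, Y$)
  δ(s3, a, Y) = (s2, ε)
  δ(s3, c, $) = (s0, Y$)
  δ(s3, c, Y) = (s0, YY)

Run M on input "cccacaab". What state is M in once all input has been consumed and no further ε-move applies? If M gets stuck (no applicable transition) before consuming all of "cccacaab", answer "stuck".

(s0, cccacaab, $) ⊢ (s0, ccacaab, Y$) ⊢ (s3, cacaab, $) ⊢ (s0, acaab, Y$) ⊢ (s2, caab, YY$) ⊢ (s2, aab, YYY$) ⊢ (s1, ab, YYYY$) ⊢ (s1, b, YYYYY$)
No transition for (s1, b, top Y); M blocks with input b remaining.

stuck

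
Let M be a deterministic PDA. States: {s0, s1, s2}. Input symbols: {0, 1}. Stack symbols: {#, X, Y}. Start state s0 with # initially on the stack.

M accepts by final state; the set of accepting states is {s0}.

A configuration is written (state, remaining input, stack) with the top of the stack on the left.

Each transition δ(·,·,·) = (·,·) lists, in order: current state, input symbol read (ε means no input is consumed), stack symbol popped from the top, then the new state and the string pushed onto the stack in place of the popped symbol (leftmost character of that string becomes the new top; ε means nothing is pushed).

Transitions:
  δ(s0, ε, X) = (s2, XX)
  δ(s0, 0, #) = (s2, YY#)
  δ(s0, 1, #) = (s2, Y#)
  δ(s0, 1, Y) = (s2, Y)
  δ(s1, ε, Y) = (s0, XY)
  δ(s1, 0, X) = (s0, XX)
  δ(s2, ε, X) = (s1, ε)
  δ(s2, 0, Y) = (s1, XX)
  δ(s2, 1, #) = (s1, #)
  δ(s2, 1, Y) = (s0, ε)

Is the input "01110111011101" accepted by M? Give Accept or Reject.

(s0, 01110111011101, #) ⊢ (s2, 1110111011101, YY#) ⊢ (s0, 110111011101, Y#) ⊢ (s2, 10111011101, Y#) ⊢ (s0, 0111011101, #) ⊢ (s2, 111011101, YY#) ⊢ (s0, 11011101, Y#) ⊢ (s2, 1011101, Y#) ⊢ (s0, 011101, #) ⊢ (s2, 11101, YY#) ⊢ (s0, 1101, Y#) ⊢ (s2, 101, Y#) ⊢ (s0, 01, #) ⊢ (s2, 1, YY#) ⊢ (s0, ε, Y#)
All input consumed; state s0 ∈ F.

Accept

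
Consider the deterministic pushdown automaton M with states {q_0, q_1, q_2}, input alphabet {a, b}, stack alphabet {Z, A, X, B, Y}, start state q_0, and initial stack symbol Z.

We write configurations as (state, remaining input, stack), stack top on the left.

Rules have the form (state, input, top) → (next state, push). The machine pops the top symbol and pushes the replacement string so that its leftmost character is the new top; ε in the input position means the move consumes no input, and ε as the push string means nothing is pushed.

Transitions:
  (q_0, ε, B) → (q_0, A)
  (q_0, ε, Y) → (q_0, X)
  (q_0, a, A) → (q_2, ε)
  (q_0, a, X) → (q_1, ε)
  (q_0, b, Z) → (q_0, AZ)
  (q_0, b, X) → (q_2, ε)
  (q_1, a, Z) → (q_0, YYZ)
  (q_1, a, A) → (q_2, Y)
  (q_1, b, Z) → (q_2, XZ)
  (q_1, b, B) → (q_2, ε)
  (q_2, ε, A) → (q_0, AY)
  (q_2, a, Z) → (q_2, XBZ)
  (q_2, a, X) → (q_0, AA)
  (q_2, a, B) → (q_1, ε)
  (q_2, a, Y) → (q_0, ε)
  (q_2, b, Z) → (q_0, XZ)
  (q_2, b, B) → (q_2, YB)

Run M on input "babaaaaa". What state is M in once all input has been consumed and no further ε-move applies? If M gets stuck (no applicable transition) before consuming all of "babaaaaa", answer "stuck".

stuck

(q_0, babaaaaa, Z) ⊢ (q_0, abaaaaa, AZ) ⊢ (q_2, baaaaa, Z) ⊢ (q_0, aaaaa, XZ) ⊢ (q_1, aaaa, Z) ⊢ (q_0, aaa, YYZ) ⊢ (q_0, aaa, XYZ) ⊢ (q_1, aa, YZ)
No transition for (q_1, a, top Y); M blocks with input aa remaining.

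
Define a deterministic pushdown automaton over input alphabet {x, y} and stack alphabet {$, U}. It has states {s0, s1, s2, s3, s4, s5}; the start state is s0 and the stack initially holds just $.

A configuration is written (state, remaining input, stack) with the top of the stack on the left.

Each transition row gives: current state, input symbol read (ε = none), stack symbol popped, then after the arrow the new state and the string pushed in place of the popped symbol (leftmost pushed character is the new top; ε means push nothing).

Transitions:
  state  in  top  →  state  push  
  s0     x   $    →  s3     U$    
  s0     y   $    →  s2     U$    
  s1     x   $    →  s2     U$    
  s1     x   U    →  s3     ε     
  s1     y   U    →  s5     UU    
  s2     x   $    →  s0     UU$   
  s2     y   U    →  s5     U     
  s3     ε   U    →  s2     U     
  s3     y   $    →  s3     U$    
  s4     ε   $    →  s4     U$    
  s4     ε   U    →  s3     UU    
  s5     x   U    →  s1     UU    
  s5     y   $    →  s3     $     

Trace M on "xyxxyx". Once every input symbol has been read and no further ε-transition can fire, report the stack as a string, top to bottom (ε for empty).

UU$

(s0, xyxxyx, $)
  read x, top $: go to s3, push U$ → (s3, yxxyx, U$)
  ε-move, top U: go to s2, push U → (s2, yxxyx, U$)
  read y, top U: go to s5, push U → (s5, xxyx, U$)
  read x, top U: go to s1, push UU → (s1, xyx, UU$)
  read x, top U: go to s3, push ε → (s3, yx, U$)
  ε-move, top U: go to s2, push U → (s2, yx, U$)
  read y, top U: go to s5, push U → (s5, x, U$)
  read x, top U: go to s1, push UU → (s1, ε, UU$)
All input consumed in state s1 with stack UU$.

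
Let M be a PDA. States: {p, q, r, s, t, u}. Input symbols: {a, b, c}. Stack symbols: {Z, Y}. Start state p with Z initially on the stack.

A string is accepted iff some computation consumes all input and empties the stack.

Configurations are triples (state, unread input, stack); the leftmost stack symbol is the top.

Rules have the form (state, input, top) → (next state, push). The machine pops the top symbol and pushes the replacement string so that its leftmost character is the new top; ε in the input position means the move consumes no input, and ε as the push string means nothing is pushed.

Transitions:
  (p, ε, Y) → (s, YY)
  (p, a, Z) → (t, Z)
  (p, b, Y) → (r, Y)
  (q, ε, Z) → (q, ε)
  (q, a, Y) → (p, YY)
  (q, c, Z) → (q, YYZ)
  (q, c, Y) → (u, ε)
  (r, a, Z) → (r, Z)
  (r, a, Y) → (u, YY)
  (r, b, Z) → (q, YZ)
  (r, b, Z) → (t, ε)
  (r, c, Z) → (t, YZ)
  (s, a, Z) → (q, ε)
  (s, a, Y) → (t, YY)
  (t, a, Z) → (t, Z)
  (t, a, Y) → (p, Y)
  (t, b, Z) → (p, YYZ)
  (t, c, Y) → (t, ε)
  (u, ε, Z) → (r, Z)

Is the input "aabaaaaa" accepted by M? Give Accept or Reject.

No computation consumes all input and empties the stack.

Reject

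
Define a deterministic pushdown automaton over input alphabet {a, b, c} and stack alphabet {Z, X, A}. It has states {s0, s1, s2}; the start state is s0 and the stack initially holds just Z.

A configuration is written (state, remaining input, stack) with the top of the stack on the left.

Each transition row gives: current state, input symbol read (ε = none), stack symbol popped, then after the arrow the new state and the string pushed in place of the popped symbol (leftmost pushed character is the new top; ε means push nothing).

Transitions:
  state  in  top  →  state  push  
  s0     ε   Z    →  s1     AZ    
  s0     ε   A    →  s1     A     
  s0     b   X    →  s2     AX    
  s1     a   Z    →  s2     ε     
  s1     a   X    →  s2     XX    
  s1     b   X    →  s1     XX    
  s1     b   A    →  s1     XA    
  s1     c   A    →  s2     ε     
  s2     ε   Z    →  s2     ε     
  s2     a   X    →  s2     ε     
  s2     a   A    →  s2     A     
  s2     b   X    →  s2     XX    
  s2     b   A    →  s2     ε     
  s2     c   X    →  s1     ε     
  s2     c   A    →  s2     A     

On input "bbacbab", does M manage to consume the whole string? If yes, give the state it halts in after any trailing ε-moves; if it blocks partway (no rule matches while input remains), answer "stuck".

(s0, bbacbab, Z)
  ε-move, top Z: go to s1, push AZ → (s1, bbacbab, AZ)
  read b, top A: go to s1, push XA → (s1, bacbab, XAZ)
  read b, top X: go to s1, push XX → (s1, acbab, XXAZ)
  read a, top X: go to s2, push XX → (s2, cbab, XXXAZ)
  read c, top X: go to s1, push ε → (s1, bab, XXAZ)
  read b, top X: go to s1, push XX → (s1, ab, XXXAZ)
  read a, top X: go to s2, push XX → (s2, b, XXXXAZ)
  read b, top X: go to s2, push XX → (s2, ε, XXXXXAZ)
All input consumed; M is in state s2.

s2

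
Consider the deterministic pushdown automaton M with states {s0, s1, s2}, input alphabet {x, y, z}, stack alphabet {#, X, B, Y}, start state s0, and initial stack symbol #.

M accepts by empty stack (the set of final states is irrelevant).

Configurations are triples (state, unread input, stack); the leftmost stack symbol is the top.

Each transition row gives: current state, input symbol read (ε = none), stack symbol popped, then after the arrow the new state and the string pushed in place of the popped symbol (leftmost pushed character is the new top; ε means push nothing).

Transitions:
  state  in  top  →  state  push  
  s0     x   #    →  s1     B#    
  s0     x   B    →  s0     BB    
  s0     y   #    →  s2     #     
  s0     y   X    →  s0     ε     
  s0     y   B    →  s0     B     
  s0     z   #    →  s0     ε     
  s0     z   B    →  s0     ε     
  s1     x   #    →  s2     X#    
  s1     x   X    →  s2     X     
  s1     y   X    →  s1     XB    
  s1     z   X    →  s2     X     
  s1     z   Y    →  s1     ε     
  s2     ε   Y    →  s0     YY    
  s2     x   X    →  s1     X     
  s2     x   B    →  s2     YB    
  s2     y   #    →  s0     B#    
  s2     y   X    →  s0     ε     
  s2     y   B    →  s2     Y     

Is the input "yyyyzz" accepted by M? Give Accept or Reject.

(s0, yyyyzz, #) ⊢ (s2, yyyzz, #) ⊢ (s0, yyzz, B#) ⊢ (s0, yzz, B#) ⊢ (s0, zz, B#) ⊢ (s0, z, #) ⊢ (s0, ε, ε)
All input consumed and the stack is empty.

Accept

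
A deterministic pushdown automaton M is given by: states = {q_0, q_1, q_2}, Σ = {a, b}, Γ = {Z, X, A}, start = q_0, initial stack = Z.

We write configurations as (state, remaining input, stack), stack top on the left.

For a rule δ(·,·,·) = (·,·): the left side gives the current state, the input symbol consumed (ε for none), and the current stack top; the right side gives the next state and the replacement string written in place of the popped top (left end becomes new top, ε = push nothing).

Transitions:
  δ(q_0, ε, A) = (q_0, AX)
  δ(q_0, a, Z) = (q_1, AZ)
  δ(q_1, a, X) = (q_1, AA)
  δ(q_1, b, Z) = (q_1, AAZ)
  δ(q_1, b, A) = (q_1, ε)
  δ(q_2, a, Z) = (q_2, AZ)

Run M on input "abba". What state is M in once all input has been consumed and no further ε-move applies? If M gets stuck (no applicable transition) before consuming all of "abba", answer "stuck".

stuck

(q_0, abba, Z) ⊢ (q_1, bba, AZ) ⊢ (q_1, ba, Z) ⊢ (q_1, a, AAZ)
No transition for (q_1, a, top A); M blocks with input a remaining.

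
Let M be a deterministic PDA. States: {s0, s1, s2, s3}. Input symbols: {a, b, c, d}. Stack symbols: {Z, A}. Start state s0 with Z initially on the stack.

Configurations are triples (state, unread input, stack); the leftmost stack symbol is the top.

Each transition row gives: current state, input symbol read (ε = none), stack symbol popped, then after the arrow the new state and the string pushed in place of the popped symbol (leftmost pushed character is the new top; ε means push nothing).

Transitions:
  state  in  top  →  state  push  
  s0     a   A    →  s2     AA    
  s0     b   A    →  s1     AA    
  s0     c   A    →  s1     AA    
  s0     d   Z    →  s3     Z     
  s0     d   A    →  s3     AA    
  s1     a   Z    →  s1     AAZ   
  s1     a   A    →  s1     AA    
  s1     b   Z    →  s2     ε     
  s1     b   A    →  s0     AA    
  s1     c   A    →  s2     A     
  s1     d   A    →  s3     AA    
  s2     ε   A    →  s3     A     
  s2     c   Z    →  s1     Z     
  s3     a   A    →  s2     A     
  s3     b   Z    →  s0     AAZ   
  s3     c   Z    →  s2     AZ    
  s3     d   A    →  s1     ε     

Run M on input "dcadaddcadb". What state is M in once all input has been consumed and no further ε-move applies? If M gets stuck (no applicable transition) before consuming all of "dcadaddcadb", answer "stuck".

s0

(s0, dcadaddcadb, Z)
  read d, top Z: go to s3, push Z → (s3, cadaddcadb, Z)
  read c, top Z: go to s2, push AZ → (s2, adaddcadb, AZ)
  ε-move, top A: go to s3, push A → (s3, adaddcadb, AZ)
  read a, top A: go to s2, push A → (s2, daddcadb, AZ)
  ε-move, top A: go to s3, push A → (s3, daddcadb, AZ)
  read d, top A: go to s1, push ε → (s1, addcadb, Z)
  read a, top Z: go to s1, push AAZ → (s1, ddcadb, AAZ)
  read d, top A: go to s3, push AA → (s3, dcadb, AAAZ)
  read d, top A: go to s1, push ε → (s1, cadb, AAZ)
  read c, top A: go to s2, push A → (s2, adb, AAZ)
  ε-move, top A: go to s3, push A → (s3, adb, AAZ)
  read a, top A: go to s2, push A → (s2, db, AAZ)
  ε-move, top A: go to s3, push A → (s3, db, AAZ)
  read d, top A: go to s1, push ε → (s1, b, AZ)
  read b, top A: go to s0, push AA → (s0, ε, AAZ)
All input consumed; M is in state s0.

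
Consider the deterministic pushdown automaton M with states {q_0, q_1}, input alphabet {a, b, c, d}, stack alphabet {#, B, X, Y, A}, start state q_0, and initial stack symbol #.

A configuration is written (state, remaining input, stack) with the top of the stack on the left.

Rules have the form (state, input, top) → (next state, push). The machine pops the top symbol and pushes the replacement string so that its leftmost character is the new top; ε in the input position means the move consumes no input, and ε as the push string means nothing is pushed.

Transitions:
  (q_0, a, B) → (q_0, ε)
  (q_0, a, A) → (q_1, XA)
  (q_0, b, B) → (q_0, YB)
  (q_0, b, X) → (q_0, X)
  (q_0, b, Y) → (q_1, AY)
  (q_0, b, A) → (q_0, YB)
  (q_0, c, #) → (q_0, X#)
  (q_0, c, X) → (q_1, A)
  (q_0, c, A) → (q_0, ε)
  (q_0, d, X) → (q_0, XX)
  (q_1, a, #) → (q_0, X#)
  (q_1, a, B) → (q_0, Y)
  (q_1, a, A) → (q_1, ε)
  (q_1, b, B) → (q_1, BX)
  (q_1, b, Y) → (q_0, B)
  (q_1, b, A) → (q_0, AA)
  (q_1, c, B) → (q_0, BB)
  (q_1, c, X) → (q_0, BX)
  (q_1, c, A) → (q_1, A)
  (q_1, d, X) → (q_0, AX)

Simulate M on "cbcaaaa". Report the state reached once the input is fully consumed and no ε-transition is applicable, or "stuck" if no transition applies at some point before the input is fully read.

stuck

(q_0, cbcaaaa, #) ⊢ (q_0, bcaaaa, X#) ⊢ (q_0, caaaa, X#) ⊢ (q_1, aaaa, A#) ⊢ (q_1, aaa, #) ⊢ (q_0, aa, X#)
No transition for (q_0, a, top X); M blocks with input aa remaining.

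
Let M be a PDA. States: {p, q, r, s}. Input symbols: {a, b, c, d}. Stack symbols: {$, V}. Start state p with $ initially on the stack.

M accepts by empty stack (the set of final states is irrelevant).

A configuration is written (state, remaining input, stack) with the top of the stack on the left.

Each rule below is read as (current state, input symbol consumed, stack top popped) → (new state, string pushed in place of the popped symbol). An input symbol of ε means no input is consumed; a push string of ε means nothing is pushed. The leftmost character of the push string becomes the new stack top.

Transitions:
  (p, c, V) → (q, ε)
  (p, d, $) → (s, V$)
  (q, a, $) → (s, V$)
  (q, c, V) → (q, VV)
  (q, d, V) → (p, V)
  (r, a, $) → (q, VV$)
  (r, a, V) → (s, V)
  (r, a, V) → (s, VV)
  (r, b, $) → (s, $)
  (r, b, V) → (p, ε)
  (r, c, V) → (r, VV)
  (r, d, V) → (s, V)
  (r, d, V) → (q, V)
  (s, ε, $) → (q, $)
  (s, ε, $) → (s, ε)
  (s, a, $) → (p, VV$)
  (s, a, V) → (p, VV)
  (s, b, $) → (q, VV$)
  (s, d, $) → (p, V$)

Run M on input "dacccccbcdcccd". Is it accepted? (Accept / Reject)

Reject

No computation consumes all input and empties the stack.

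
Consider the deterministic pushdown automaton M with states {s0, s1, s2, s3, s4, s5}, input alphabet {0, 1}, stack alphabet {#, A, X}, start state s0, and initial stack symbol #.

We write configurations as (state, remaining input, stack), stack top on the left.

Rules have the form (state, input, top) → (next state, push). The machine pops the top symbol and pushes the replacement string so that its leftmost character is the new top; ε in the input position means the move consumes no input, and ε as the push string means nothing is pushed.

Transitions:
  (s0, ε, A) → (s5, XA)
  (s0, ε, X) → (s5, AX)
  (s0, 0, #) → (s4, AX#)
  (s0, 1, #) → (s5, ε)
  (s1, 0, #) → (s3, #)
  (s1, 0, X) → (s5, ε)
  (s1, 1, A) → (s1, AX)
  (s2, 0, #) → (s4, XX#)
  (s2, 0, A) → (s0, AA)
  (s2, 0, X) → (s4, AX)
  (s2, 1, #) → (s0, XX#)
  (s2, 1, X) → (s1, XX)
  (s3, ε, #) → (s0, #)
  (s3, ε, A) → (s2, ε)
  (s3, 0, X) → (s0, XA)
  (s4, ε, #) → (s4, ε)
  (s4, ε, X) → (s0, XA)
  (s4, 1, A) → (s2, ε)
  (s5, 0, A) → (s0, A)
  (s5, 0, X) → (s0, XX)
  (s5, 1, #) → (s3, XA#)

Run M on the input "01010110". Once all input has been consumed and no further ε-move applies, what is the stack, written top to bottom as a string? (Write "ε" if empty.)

X#

(s0, 01010110, #)
  read 0, top #: go to s4, push AX# → (s4, 1010110, AX#)
  read 1, top A: go to s2, push ε → (s2, 010110, X#)
  read 0, top X: go to s4, push AX → (s4, 10110, AX#)
  read 1, top A: go to s2, push ε → (s2, 0110, X#)
  read 0, top X: go to s4, push AX → (s4, 110, AX#)
  read 1, top A: go to s2, push ε → (s2, 10, X#)
  read 1, top X: go to s1, push XX → (s1, 0, XX#)
  read 0, top X: go to s5, push ε → (s5, ε, X#)
All input consumed in state s5 with stack X#.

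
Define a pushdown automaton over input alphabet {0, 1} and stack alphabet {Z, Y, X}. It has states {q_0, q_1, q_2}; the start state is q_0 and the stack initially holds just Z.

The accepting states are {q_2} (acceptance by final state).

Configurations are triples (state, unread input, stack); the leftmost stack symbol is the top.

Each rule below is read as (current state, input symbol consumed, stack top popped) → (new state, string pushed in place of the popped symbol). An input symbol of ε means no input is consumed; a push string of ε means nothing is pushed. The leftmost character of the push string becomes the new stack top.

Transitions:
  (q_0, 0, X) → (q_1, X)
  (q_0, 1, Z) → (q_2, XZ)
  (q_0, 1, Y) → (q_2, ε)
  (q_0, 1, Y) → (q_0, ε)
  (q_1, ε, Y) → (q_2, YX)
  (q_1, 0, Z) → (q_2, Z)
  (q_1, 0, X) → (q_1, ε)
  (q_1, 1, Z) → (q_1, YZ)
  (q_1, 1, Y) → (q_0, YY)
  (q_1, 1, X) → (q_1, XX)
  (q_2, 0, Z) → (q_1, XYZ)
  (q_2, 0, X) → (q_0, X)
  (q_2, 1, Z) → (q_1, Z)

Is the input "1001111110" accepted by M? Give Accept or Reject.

No computation consumes all input and reaches a final state.

Reject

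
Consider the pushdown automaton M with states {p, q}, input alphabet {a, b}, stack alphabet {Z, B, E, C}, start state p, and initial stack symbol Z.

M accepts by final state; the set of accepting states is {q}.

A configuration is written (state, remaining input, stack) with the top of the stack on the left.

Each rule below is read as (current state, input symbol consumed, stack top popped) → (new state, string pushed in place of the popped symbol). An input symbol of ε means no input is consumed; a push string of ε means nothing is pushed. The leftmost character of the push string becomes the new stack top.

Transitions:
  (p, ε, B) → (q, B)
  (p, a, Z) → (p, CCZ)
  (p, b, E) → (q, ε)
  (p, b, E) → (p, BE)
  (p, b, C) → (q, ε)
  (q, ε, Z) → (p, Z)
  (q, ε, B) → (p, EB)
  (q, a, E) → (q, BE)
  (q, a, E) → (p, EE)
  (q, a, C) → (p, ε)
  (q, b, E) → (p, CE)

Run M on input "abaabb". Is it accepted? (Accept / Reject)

No computation consumes all input and reaches a final state.

Reject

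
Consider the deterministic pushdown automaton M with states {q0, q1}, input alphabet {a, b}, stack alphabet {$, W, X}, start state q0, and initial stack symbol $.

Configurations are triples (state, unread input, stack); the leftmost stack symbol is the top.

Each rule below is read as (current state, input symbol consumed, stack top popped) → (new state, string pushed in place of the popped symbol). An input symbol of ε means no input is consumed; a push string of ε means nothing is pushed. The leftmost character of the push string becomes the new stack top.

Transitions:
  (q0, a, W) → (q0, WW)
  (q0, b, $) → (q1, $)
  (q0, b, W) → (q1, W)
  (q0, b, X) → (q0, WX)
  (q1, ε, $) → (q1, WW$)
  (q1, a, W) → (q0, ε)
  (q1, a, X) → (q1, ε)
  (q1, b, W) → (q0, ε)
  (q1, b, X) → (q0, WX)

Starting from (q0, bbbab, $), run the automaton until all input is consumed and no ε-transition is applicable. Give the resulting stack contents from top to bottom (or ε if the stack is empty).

(q0, bbbab, $)
  read b, top $: go to q1, push $ → (q1, bbab, $)
  ε-move, top $: go to q1, push WW$ → (q1, bbab, WW$)
  read b, top W: go to q0, push ε → (q0, bab, W$)
  read b, top W: go to q1, push W → (q1, ab, W$)
  read a, top W: go to q0, push ε → (q0, b, $)
  read b, top $: go to q1, push $ → (q1, ε, $)
  ε-move, top $: go to q1, push WW$ → (q1, ε, WW$)
All input consumed in state q1 with stack WW$.

WW$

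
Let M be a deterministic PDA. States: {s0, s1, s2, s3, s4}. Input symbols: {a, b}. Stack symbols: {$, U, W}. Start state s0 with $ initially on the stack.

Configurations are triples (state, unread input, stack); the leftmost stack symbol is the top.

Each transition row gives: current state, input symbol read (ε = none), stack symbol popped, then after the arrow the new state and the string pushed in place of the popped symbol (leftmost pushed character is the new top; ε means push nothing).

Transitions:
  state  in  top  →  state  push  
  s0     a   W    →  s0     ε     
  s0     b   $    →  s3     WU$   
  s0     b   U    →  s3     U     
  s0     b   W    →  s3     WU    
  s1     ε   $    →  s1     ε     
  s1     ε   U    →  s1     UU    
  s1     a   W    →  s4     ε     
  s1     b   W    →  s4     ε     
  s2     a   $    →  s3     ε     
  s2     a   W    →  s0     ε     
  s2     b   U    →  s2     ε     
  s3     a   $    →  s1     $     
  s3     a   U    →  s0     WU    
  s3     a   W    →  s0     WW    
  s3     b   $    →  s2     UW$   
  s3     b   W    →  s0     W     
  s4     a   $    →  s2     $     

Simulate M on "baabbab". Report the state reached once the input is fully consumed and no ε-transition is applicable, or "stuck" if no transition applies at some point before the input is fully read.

s3

(s0, baabbab, $)
  read b, top $: go to s3, push WU$ → (s3, aabbab, WU$)
  read a, top W: go to s0, push WW → (s0, abbab, WWU$)
  read a, top W: go to s0, push ε → (s0, bbab, WU$)
  read b, top W: go to s3, push WU → (s3, bab, WUU$)
  read b, top W: go to s0, push W → (s0, ab, WUU$)
  read a, top W: go to s0, push ε → (s0, b, UU$)
  read b, top U: go to s3, push U → (s3, ε, UU$)
All input consumed; M is in state s3.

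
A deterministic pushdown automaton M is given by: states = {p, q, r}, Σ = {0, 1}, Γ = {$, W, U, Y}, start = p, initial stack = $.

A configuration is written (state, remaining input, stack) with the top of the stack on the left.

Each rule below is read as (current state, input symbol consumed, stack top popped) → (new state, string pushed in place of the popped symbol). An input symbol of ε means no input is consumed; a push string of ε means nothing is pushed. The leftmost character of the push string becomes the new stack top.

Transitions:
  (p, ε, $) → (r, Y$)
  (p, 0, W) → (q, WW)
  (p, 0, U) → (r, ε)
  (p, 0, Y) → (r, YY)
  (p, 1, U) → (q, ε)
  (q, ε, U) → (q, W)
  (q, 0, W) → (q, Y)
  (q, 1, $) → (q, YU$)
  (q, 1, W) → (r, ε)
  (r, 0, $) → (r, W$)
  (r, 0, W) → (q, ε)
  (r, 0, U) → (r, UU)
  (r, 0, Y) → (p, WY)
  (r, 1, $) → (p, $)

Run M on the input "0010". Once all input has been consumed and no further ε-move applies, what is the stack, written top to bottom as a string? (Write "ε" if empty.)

Y$

(p, 0010, $) ⊢ (r, 0010, Y$) ⊢ (p, 010, WY$) ⊢ (q, 10, WWY$) ⊢ (r, 0, WY$) ⊢ (q, ε, Y$)
All input consumed in state q with stack Y$.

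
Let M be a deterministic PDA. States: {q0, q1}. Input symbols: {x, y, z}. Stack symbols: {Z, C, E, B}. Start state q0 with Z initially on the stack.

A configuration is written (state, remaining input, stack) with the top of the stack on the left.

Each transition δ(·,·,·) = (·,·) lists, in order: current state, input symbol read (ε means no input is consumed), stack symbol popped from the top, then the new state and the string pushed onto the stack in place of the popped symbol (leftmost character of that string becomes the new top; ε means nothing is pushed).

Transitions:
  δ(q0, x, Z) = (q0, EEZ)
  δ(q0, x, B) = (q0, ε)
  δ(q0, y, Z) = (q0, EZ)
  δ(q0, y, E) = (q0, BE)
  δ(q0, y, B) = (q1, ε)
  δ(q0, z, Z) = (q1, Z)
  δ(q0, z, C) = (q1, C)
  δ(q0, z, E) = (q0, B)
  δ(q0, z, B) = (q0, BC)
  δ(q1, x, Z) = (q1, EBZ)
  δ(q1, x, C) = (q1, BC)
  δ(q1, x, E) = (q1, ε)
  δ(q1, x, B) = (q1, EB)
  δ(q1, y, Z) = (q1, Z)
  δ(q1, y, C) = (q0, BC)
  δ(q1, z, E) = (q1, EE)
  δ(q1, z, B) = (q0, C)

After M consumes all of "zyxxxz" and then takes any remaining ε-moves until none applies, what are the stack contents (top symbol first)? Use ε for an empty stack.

EEBZ

(q0, zyxxxz, Z) ⊢ (q1, yxxxz, Z) ⊢ (q1, xxxz, Z) ⊢ (q1, xxz, EBZ) ⊢ (q1, xz, BZ) ⊢ (q1, z, EBZ) ⊢ (q1, ε, EEBZ)
All input consumed in state q1 with stack EEBZ.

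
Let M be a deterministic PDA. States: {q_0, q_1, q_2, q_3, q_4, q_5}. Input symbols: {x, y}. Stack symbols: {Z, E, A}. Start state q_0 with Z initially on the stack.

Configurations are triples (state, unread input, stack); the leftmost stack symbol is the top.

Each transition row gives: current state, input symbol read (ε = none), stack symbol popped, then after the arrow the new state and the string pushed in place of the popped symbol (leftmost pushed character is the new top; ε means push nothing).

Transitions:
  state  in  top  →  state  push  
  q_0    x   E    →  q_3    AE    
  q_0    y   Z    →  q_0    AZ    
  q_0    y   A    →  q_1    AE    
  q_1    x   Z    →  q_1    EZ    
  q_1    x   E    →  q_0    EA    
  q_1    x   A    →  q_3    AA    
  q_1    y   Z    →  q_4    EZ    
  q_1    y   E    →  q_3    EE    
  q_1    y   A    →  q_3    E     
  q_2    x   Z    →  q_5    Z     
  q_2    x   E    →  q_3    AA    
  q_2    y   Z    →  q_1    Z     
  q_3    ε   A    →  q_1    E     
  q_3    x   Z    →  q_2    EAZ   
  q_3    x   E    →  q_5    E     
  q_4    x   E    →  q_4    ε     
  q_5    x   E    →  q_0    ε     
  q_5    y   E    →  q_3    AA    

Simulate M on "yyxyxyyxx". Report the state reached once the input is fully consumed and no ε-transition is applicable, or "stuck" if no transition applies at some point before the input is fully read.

(q_0, yyxyxyyxx, Z) ⊢ (q_0, yxyxyyxx, AZ) ⊢ (q_1, xyxyyxx, AEZ) ⊢ (q_3, yxyyxx, AAEZ) ⊢ (q_1, yxyyxx, EAEZ) ⊢ (q_3, xyyxx, EEAEZ) ⊢ (q_5, yyxx, EEAEZ) ⊢ (q_3, yxx, AAEAEZ) ⊢ (q_1, yxx, EAEAEZ) ⊢ (q_3, xx, EEAEAEZ) ⊢ (q_5, x, EEAEAEZ) ⊢ (q_0, ε, EAEAEZ)
All input consumed; M is in state q_0.

q_0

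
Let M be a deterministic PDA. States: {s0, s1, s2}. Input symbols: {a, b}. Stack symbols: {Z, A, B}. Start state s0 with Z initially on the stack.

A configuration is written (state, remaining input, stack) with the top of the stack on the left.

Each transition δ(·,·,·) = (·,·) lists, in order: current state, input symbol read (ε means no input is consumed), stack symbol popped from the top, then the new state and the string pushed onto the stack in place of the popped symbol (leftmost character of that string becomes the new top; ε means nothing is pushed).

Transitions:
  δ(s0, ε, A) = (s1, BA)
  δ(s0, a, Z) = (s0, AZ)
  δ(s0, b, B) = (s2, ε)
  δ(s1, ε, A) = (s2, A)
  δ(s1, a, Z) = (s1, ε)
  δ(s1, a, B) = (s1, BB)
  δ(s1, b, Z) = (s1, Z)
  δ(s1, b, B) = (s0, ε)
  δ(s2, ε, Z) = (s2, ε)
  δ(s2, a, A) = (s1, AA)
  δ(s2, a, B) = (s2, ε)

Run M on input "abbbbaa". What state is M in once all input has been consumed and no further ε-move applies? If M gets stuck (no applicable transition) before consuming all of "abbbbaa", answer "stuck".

s1

(s0, abbbbaa, Z)
  read a, top Z: go to s0, push AZ → (s0, bbbbaa, AZ)
  ε-move, top A: go to s1, push BA → (s1, bbbbaa, BAZ)
  read b, top B: go to s0, push ε → (s0, bbbaa, AZ)
  ε-move, top A: go to s1, push BA → (s1, bbbaa, BAZ)
  read b, top B: go to s0, push ε → (s0, bbaa, AZ)
  ε-move, top A: go to s1, push BA → (s1, bbaa, BAZ)
  read b, top B: go to s0, push ε → (s0, baa, AZ)
  ε-move, top A: go to s1, push BA → (s1, baa, BAZ)
  read b, top B: go to s0, push ε → (s0, aa, AZ)
  ε-move, top A: go to s1, push BA → (s1, aa, BAZ)
  read a, top B: go to s1, push BB → (s1, a, BBAZ)
  read a, top B: go to s1, push BB → (s1, ε, BBBAZ)
All input consumed; M is in state s1.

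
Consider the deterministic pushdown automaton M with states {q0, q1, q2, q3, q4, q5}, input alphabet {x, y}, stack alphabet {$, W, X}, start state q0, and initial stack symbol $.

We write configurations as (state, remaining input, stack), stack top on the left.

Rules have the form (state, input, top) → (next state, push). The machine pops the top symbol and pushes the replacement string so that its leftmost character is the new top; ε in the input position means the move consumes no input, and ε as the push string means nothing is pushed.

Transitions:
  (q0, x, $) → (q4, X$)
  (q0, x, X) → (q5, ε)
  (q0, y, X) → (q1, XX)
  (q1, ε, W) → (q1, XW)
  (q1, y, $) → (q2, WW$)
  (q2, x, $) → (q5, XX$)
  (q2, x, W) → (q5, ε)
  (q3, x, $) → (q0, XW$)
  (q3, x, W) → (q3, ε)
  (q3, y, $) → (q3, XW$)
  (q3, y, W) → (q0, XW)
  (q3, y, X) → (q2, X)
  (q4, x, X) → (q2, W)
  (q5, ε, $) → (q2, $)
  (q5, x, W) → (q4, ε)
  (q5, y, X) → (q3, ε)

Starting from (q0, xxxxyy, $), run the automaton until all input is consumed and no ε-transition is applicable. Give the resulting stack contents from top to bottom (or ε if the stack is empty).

X$

(q0, xxxxyy, $) ⊢ (q4, xxxyy, X$) ⊢ (q2, xxyy, W$) ⊢ (q5, xyy, $) ⊢ (q2, xyy, $) ⊢ (q5, yy, XX$) ⊢ (q3, y, X$) ⊢ (q2, ε, X$)
All input consumed in state q2 with stack X$.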